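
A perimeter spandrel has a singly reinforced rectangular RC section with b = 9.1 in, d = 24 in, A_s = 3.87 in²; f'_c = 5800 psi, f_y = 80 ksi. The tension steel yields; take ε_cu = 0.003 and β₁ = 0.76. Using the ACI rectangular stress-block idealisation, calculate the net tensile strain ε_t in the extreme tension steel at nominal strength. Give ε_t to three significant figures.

ε_t ≈ 0.00493

a = A_s f_y/(0.85 f'_c b) = 6.901 in.
β₁ = 0.76, so c = a/β₁ = 6.901/0.76 = 9.080 in.
From the linear strain diagram with ε_cu = 0.003: ε_t = 0.003 (d − c)/c = 0.003 × (24 − 9.080)/9.080 = 0.00493.
ε_t is between 0.004 and 0.005 — transition zone.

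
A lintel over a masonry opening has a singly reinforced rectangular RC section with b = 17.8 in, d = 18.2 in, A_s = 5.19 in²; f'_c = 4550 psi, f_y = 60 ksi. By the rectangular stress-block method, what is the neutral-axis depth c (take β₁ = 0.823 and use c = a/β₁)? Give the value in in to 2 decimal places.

T = A_s f_y = 5.19 × 60 = 311.4 kips.
a = T/(0.85 f'_c b) = 311.4/(0.85 × 4.55 × 17.8) = 4.5234 in.
With β₁ = 0.823, c = a/β₁ = 4.5234/0.823 = 5.50 in.

c ≈ 5.50 in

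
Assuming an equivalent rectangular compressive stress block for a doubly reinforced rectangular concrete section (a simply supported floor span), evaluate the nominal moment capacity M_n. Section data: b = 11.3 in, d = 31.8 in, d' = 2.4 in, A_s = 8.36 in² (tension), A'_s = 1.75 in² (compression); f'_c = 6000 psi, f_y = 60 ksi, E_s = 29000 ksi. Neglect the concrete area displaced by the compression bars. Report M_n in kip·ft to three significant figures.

Assume both steels yield.
a = (A_s − A'_s) f_y/(0.85 f'_c b) = (8.36 − 1.75) × 60/(0.85 × 6 × 11.3) = 6.882 in.
c = a/β₁ = 6.882/0.75 = 9.176 in; ε'_s = 0.003(c − d')/c = 0.0022 ≥ ε_y = 0.0021, so the compression steel yields.
M_n = (A_s − A'_s) f_y (d − a/2) + A'_s f_y (d − d') = 396.6 × (31.8 − 3.441) + 105 × (31.8 − 2.4) = 11247.2 + 3087.0 = 14334.2 kip·in = 14334.2/12 = 1194.52 kip·ft.

M_n ≈ 1190 kip·ft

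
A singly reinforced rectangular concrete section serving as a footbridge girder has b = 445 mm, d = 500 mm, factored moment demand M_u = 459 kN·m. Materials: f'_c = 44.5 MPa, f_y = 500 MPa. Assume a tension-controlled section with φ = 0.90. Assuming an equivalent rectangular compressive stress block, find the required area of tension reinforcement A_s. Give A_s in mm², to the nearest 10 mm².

M_n = M_u/φ = 459/0.90 = 510 kN·m.
With M_n = 0.85 f'_c a b (d − a/2), solve the quadratic for a:
a = d − √(d² − 2M_n/(0.85 f'_c b)) = 500 − √(500² − 2 × 510×10⁶/(0.85 × 44.5 × 445)) = 64.80 mm.
A_s = 0.85 f'_c a b / f_y = 0.85 × 44.5 × 64.80 × 445 / 500 = 2181.4 mm².

A_s ≈ 2180 mm²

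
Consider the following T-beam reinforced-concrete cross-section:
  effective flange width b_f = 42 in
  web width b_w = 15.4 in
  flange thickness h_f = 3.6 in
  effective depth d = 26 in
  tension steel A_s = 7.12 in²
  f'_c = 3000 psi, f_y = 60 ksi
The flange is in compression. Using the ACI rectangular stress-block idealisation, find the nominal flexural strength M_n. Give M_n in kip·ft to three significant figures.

M_n ≈ 853 kip·ft

Tension: T = A_s f_y = 7.12 × 60 = 427.2 kips.
Try a within the flange: a = T/(0.85 f'_c b_f) = 427.2/(0.85 × 3 × 42) = 3.989 in.
a = 3.989 > h_f = 3.6 in: the block extends into the web. Split into flange-overhang and web parts.
C_f = 0.85 f'_c (b_f − b_w) h_f = 0.85 × 3 × (42 − 15.4) × 3.6 = 244.2 kips.
Remaining web compression depth: a_w = (T − C_f)/(0.85 f'_c b_w) = (427.2 − 244.2)/(0.85 × 3 × 15.4) = 4.660 in.
M_n = C_f(d − h_f/2) + (T − C_f)(d − a_w/2) = 244.2 × (26 − 1.8) + 183 × (26 − 2.33) = 5909.6 + 4331.6 = 10241.2 kip·in.
M_n = 10241.2/12 = 853.43 kip·ft.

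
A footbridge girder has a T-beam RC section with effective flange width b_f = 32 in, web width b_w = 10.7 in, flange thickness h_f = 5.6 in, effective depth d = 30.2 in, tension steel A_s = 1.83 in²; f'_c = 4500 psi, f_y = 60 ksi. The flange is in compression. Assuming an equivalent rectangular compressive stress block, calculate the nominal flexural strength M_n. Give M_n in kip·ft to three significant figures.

M_n ≈ 272 kip·ft

Tension: T = A_s f_y = 1.83 × 60 = 109.8 kips.
Try a within the flange: a = T/(0.85 f'_c b_f) = 109.8/(0.85 × 4.5 × 32) = 0.897 in.
Since a = 0.897 ≤ h_f = 5.6 in, the stress block lies entirely in the flange; analyse as a rectangular beam of width b_f.
M_n = T(d − a/2) = 109.8 × (30.2 − 0.4485) = 3266.7 kip·in.
M_n = 3266.7/12 = 272.23 kip·ft.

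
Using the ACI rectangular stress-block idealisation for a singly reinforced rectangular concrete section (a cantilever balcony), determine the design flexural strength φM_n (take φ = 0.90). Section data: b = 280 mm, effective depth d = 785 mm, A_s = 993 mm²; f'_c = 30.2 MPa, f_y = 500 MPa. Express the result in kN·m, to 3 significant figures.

φM_n ≈ 335 kN·m

T = A_s f_y = 993 × 500 = 496500 N = 496.5 kN.
From C = T: a = T/(0.85 f'_c b) = 496500/(0.85 × 30.2 × 280) = 69.08 mm.
M_n = T(d − a/2) = 496.5 kN × (785 − 34.54) mm = 372.60 kN·m.
φM_n = 0.90 × 372.60 = 335.34 kN·m.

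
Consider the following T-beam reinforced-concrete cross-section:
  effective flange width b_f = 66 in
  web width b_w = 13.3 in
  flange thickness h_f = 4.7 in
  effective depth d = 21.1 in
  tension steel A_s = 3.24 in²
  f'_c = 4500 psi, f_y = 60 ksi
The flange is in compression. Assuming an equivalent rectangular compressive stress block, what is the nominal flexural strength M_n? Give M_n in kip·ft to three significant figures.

M_n ≈ 336 kip·ft

Tension: T = A_s f_y = 3.24 × 60 = 194.4 kips.
Try a within the flange: a = T/(0.85 f'_c b_f) = 194.4/(0.85 × 4.5 × 66) = 0.770 in.
Since a = 0.770 ≤ h_f = 4.7 in, the stress block lies entirely in the flange; analyse as a rectangular beam of width b_f.
M_n = T(d − a/2) = 194.4 × (21.1 − 0.385) = 4027.0 kip·in.
M_n = 4027.0/12 = 335.58 kip·ft.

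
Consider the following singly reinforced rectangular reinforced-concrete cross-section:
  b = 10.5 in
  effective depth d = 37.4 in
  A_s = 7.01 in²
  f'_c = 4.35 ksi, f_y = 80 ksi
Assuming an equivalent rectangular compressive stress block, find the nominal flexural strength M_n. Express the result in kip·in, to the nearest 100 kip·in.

T = A_s f_y = 7.01 × 80 = 560.8 kips.
a = T/(0.85 f'_c b) = 560.8/(0.85 × 4.35 × 10.5) = 14.445 in.
M_n = T(d − a/2) = 560.8 × (37.4 − 7.2225) = 16923.5 kip·in.

M_n ≈ 16900 kip·in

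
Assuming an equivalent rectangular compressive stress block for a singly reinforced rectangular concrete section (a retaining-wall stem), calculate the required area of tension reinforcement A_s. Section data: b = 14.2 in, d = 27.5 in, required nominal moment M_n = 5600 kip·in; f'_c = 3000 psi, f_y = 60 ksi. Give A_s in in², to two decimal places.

A_s ≈ 3.84 in²

From M_n = 0.85 f'_c a b (d − a/2):
a = d − √(d² − 2M_n/(0.85 f'_c b)) = 27.5 − √(27.5² − 2 × 5600/(0.85 × 3 × 14.2)) = 6.359 in.
A_s = 0.85 f'_c a b / f_y = 0.85 × 3 × 6.359 × 14.2 / 60 = 3.838 in².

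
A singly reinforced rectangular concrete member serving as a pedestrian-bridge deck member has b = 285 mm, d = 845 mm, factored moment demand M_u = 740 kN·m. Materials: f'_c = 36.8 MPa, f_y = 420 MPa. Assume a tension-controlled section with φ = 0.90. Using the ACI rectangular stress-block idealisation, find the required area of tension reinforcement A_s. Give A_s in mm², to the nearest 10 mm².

M_n = M_u/φ = 740/0.90 = 822.222 kN·m.
With M_n = 0.85 f'_c a b (d − a/2), solve the quadratic for a:
a = d − √(d² − 2M_n/(0.85 f'_c b)) = 845 − √(845² − 2 × 822.222×10⁶/(0.85 × 36.8 × 285)) = 117.29 mm.
A_s = 0.85 f'_c a b / f_y = 0.85 × 36.8 × 117.29 × 285 / 420 = 2489.6 mm².

A_s ≈ 2490 mm²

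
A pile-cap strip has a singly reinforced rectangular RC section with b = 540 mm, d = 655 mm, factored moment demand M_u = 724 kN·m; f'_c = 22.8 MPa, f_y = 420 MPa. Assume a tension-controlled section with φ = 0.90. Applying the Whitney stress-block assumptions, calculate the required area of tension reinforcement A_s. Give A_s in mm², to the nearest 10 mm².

M_n = M_u/φ = 724/0.90 = 804.444 kN·m.
With M_n = 0.85 f'_c a b (d − a/2), solve the quadratic for a:
a = d − √(d² − 2M_n/(0.85 f'_c b)) = 655 − √(655² − 2 × 804.444×10⁶/(0.85 × 22.8 × 540)) = 130.32 mm.
A_s = 0.85 f'_c a b / f_y = 0.85 × 22.8 × 130.32 × 540 / 420 = 3247.2 mm².

A_s ≈ 3250 mm²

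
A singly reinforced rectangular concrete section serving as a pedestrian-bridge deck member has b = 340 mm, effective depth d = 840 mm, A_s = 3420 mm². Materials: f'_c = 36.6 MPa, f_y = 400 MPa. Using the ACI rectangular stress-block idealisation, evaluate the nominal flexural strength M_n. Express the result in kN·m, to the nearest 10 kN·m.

T = A_s f_y = 3420 × 400 = 1368000 N = 1368 kN.
From C = T: a = T/(0.85 f'_c b) = 1368000/(0.85 × 36.6 × 340) = 129.33 mm.
M_n = T(d − a/2) = 1368 kN × (840 − 64.665) mm = 1060.66 kN·m.

M_n ≈ 1060 kN·m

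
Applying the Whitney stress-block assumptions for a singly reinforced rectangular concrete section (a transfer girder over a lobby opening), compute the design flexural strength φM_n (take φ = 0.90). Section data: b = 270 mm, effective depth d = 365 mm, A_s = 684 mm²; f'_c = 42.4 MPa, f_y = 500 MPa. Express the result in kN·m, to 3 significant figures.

φM_n ≈ 107 kN·m

T = A_s f_y = 684 × 500 = 342000 N = 342 kN.
From C = T: a = T/(0.85 f'_c b) = 342000/(0.85 × 42.4 × 270) = 35.15 mm.
M_n = T(d − a/2) = 342 kN × (365 − 17.575) mm = 118.82 kN·m.
φM_n = 0.90 × 118.82 = 106.94 kN·m.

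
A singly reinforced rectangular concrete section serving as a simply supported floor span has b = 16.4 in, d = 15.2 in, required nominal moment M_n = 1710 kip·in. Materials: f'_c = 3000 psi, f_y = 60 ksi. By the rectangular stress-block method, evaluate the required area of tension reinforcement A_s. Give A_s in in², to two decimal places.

A_s ≈ 2.08 in²

From M_n = 0.85 f'_c a b (d − a/2):
a = d − √(d² − 2M_n/(0.85 f'_c b)) = 15.2 − √(15.2² − 2 × 1710/(0.85 × 3 × 16.4)) = 2.983 in.
A_s = 0.85 f'_c a b / f_y = 0.85 × 3 × 2.983 × 16.4 / 60 = 2.079 in².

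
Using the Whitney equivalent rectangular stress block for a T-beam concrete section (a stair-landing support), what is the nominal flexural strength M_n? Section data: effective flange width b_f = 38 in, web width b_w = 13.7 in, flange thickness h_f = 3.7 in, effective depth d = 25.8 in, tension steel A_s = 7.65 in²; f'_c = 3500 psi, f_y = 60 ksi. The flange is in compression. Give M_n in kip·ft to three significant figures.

M_n ≈ 908 kip·ft

Tension: T = A_s f_y = 7.65 × 60 = 459 kips.
Try a within the flange: a = T/(0.85 f'_c b_f) = 459/(0.85 × 3.5 × 38) = 4.060 in.
a = 4.060 > h_f = 3.7 in: the block extends into the web. Split into flange-overhang and web parts.
C_f = 0.85 f'_c (b_f − b_w) h_f = 0.85 × 3.5 × (38 − 13.7) × 3.7 = 267.5 kips.
Remaining web compression depth: a_w = (T − C_f)/(0.85 f'_c b_w) = (459 − 267.5)/(0.85 × 3.5 × 13.7) = 4.699 in.
M_n = C_f(d − h_f/2) + (T − C_f)(d − a_w/2) = 267.5 × (25.8 − 1.85) + 191.5 × (25.8 − 2.3495) = 6406.6 + 4490.8 = 10897.4 kip·in.
M_n = 10897.4/12 = 908.12 kip·ft.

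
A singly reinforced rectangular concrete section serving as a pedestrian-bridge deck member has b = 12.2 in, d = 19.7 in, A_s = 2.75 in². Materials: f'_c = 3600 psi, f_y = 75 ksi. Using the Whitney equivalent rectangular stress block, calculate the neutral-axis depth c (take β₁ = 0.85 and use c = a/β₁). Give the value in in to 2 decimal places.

c ≈ 6.50 in

T = A_s f_y = 2.75 × 75 = 206.25 kips.
a = T/(0.85 f'_c b) = 206.25/(0.85 × 3.6 × 12.2) = 5.5248 in.
With β₁ = 0.85, c = a/β₁ = 5.5248/0.85 = 6.50 in.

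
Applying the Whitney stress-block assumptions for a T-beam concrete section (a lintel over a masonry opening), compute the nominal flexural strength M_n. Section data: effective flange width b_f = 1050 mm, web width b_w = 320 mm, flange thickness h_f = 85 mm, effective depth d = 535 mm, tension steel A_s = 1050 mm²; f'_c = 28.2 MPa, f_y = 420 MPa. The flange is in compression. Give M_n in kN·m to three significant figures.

Tension: T = A_s f_y = 1050 × 420 = 441000 N.
Try a within the flange: a = T/(0.85 f'_c b_f) = 441000/(0.85 × 28.2 × 1050) = 17.52 mm.
Since a = 17.52 ≤ h_f = 85 mm, the stress block lies entirely in the flange; analyse as a rectangular beam of width b_f.
M_n = T(d − a/2) = 441000 × (535 − 8.76) = 232.07 × 10⁶ N·mm.
M_n = 232.07 kN·m.

M_n ≈ 232 kN·m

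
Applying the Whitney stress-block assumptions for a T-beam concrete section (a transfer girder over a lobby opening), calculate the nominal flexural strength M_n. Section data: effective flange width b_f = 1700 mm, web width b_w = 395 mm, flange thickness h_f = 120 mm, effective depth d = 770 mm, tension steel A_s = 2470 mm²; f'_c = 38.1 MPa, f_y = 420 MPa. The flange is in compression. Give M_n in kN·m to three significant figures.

M_n ≈ 789 kN·m

Tension: T = A_s f_y = 2470 × 420 = 1037400 N.
Try a within the flange: a = T/(0.85 f'_c b_f) = 1037400/(0.85 × 38.1 × 1700) = 18.84 mm.
Since a = 18.84 ≤ h_f = 120 mm, the stress block lies entirely in the flange; analyse as a rectangular beam of width b_f.
M_n = T(d − a/2) = 1037400 × (770 − 9.42) = 789.03 × 10⁶ N·mm.
M_n = 789.03 kN·m.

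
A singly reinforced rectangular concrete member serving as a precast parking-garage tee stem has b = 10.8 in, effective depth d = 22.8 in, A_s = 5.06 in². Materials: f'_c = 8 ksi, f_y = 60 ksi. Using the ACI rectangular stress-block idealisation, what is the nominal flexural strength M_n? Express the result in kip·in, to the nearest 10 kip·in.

T = A_s f_y = 5.06 × 60 = 303.6 kips.
a = T/(0.85 f'_c b) = 303.6/(0.85 × 8 × 10.8) = 4.134 in.
M_n = T(d − a/2) = 303.6 × (22.8 − 2.067) = 6294.5 kip·in.

M_n ≈ 6290 kip·in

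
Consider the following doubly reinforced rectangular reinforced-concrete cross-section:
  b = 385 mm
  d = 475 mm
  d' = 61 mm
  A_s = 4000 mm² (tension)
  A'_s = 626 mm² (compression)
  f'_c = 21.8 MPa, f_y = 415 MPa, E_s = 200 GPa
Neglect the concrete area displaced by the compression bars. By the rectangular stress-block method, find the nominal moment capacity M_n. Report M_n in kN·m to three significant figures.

M_n ≈ 635 kN·m

Assume both tension and compression steel yield.
Net tension couple steel: A_s − A'_s = 3374 mm².
a = (A_s − A'_s) f_y / (0.85 f'_c b) = 1400210/(0.85 × 21.8 × 385) = 196.27 mm.
c = a/β₁ = 196.27/0.85 = 230.91 mm; ε'_s = 0.003(c − d')/c = 0.0022 ≥ f_y/E_s = 0.0021, so compression steel does yield.
M_n = (A_s − A'_s) f_y (d − a/2) + A'_s f_y (d − d') = [1400210 × (475 − 98.135) + 259790 × (475 − 61)] × 10⁻⁶ = 527.69 + 107.55 = 635.24 kN·m.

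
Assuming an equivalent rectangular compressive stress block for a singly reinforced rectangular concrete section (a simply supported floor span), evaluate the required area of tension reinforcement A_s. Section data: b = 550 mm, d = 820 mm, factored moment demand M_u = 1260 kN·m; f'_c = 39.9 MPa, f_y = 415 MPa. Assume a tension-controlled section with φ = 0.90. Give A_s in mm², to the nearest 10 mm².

A_s ≈ 4370 mm²

M_n = M_u/φ = 1260/0.90 = 1400 kN·m.
With M_n = 0.85 f'_c a b (d − a/2), solve the quadratic for a:
a = d − √(d² − 2M_n/(0.85 f'_c b)) = 820 − √(820² − 2 × 1400×10⁶/(0.85 × 39.9 × 550)) = 97.30 mm.
A_s = 0.85 f'_c a b / f_y = 0.85 × 39.9 × 97.30 × 550 / 415 = 4373.4 mm².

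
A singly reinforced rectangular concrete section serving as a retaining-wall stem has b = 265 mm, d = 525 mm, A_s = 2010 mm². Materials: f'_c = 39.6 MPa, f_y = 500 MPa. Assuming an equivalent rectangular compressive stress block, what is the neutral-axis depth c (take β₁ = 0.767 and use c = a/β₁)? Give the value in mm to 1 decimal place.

c ≈ 146.9 mm

T = A_s f_y = 2010 × 500 = 1005000 N = 1005 kN.
Setting C = 0.85 f'_c a b equal to T: a = 1005000/(0.85 × 39.6 × 265) = 112.669 mm.
With β₁ = 0.767, c = a/β₁ = 112.669/0.767 = 146.9 mm.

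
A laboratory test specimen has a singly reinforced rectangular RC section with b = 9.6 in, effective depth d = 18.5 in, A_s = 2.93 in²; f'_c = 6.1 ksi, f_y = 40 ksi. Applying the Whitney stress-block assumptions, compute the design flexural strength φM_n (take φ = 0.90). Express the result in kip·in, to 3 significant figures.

T = A_s f_y = 2.93 × 40 = 117.2 kips.
a = T/(0.85 f'_c b) = 117.2/(0.85 × 6.1 × 9.6) = 2.355 in.
M_n = T(d − a/2) = 117.2 × (18.5 − 1.1775) = 2030.2 kip·in.
φM_n = 0.90 × 2030.2 = 1827.2 kip·in.

φM_n ≈ 1830 kip·in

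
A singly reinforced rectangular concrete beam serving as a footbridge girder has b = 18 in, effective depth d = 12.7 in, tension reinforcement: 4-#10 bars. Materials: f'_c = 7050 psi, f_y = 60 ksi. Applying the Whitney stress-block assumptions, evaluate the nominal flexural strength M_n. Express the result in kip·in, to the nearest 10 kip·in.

A_s = 4 × 1.27 = 5.08 in².
T = A_s f_y = 5.08 × 60 = 304.8 kips.
a = T/(0.85 f'_c b) = 304.8/(0.85 × 7.05 × 18) = 2.826 in.
M_n = T(d − a/2) = 304.8 × (12.7 − 1.413) = 3440.3 kip·in.

M_n ≈ 3440 kip·in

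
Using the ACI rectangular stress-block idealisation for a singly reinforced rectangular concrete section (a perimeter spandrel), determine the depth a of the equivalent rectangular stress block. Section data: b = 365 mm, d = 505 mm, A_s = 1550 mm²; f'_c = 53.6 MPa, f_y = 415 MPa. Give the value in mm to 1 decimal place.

a ≈ 38.7 mm

T = A_s f_y = 1550 × 415 = 643250 N = 643.25 kN.
Setting C = 0.85 f'_c a b equal to T: a = 643250/(0.85 × 53.6 × 365) = 38.7 mm.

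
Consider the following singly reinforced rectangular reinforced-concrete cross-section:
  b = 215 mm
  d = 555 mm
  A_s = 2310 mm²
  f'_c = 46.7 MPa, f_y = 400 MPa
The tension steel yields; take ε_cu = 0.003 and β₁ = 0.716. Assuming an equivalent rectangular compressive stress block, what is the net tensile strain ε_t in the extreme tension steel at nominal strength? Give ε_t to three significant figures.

ε_t ≈ 0.00801

a = A_s f_y/(0.85 f'_c b) = 108.27 mm.
β₁ = 0.716, so c = a/β₁ = 108.27/0.716 = 151.22 mm.
From the linear strain diagram with ε_cu = 0.003: ε_t = 0.003 (d − c)/c = 0.003 × (555 − 151.22)/151.22 = 0.00801.
Since ε_t ≥ 0.005, the section is tension-controlled.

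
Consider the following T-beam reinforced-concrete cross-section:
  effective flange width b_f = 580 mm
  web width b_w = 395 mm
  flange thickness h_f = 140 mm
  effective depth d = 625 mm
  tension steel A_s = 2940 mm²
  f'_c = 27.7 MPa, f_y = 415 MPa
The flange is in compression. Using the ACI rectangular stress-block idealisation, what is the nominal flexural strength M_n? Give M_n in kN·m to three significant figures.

M_n ≈ 708 kN·m

Tension: T = A_s f_y = 2940 × 415 = 1220100 N.
Try a within the flange: a = T/(0.85 f'_c b_f) = 1220100/(0.85 × 27.7 × 580) = 89.34 mm.
Since a = 89.34 ≤ h_f = 140 mm, the stress block lies entirely in the flange; analyse as a rectangular beam of width b_f.
M_n = T(d − a/2) = 1220100 × (625 − 44.67) = 708.06 × 10⁶ N·mm.
M_n = 708.06 kN·m.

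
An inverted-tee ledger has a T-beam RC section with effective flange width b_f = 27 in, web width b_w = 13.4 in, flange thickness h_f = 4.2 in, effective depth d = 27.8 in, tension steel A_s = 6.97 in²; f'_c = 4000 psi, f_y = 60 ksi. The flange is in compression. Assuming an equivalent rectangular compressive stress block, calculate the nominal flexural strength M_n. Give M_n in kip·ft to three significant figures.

Tension: T = A_s f_y = 6.97 × 60 = 418.2 kips.
Try a within the flange: a = T/(0.85 f'_c b_f) = 418.2/(0.85 × 4 × 27) = 4.556 in.
a = 4.556 > h_f = 4.2 in: the block extends into the web. Split into flange-overhang and web parts.
C_f = 0.85 f'_c (b_f − b_w) h_f = 0.85 × 4 × (27 − 13.4) × 4.2 = 194.2 kips.
Remaining web compression depth: a_w = (T − C_f)/(0.85 f'_c b_w) = (418.2 − 194.2)/(0.85 × 4 × 13.4) = 4.917 in.
M_n = C_f(d − h_f/2) + (T − C_f)(d − a_w/2) = 194.2 × (27.8 − 2.1) + 224 × (27.8 − 2.4585) = 4990.9 + 5676.5 = 10667.4 kip·in.
M_n = 10667.4/12 = 888.95 kip·ft.

M_n ≈ 889 kip·ft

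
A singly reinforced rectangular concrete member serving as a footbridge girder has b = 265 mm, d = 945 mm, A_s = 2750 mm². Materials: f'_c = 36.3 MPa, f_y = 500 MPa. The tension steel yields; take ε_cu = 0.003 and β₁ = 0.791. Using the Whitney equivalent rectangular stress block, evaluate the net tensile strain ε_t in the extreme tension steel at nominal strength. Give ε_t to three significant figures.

a = A_s f_y/(0.85 f'_c b) = 168.16 mm.
β₁ = 0.791, so c = a/β₁ = 168.16/0.791 = 212.59 mm.
From the linear strain diagram with ε_cu = 0.003: ε_t = 0.003 (d − c)/c = 0.003 × (945 − 212.59)/212.59 = 0.0103.
Since ε_t ≥ 0.005, the section is tension-controlled.

ε_t ≈ 0.0103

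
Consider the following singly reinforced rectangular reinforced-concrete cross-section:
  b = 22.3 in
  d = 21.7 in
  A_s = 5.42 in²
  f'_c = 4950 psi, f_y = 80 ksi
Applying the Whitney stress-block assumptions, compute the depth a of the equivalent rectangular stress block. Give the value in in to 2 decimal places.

T = A_s f_y = 5.42 × 80 = 433.6 kips.
a = T/(0.85 f'_c b) = 433.6/(0.85 × 4.95 × 22.3) = 4.62 in.

a ≈ 4.62 in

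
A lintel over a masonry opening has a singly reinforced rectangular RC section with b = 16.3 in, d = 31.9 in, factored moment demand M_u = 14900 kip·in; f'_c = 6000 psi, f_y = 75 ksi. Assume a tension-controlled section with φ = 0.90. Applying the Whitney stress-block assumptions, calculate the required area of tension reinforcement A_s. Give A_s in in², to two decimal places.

A_s ≈ 7.77 in²

M_n = M_u/φ = 14900/0.90 = 16555.6 kip·in.
From M_n = 0.85 f'_c a b (d − a/2):
a = d − √(d² − 2M_n/(0.85 f'_c b)) = 31.9 − √(31.9² − 2 × 16555.6/(0.85 × 6 × 16.3)) = 7.014 in.
A_s = 0.85 f'_c a b / f_y = 0.85 × 6 × 7.014 × 16.3 / 75 = 7.774 in².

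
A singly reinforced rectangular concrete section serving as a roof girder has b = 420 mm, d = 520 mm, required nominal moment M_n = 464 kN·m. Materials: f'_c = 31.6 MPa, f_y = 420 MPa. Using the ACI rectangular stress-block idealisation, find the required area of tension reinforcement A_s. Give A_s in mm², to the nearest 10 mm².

A_s ≈ 2320 mm²

With M_n = 0.85 f'_c a b (d − a/2), solve the quadratic for a:
a = d − √(d² − 2M_n/(0.85 f'_c b)) = 520 − √(520² − 2 × 464×10⁶/(0.85 × 31.6 × 420)) = 86.25 mm.
A_s = 0.85 f'_c a b / f_y = 0.85 × 31.6 × 86.25 × 420 / 420 = 2316.7 mm².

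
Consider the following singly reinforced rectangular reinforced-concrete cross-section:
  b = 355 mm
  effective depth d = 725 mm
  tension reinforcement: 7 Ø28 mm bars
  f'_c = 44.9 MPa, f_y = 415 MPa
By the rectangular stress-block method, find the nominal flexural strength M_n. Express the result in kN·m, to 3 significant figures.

M_n ≈ 1180 kN·m

A_s = 7 × 616 = 4312 mm².
T = A_s f_y = 4312 × 415 = 1789480 N = 1789.48 kN.
From C = T: a = T/(0.85 f'_c b) = 1789480/(0.85 × 44.9 × 355) = 132.08 mm.
M_n = T(d − a/2) = 1789.48 kN × (725 − 66.04) mm = 1179.20 kN·m.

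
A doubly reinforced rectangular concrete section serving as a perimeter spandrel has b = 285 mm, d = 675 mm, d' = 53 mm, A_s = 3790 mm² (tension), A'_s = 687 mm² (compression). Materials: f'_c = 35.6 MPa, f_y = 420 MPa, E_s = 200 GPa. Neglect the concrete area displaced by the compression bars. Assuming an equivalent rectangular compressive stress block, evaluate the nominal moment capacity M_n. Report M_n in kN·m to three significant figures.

M_n ≈ 961 kN·m

Assume both tension and compression steel yield.
Net tension couple steel: A_s − A'_s = 3103 mm².
a = (A_s − A'_s) f_y / (0.85 f'_c b) = 1303260/(0.85 × 35.6 × 285) = 151.12 mm.
c = a/β₁ = 151.12/0.796 = 189.85 mm; ε'_s = 0.003(c − d')/c = 0.0022 ≥ f_y/E_s = 0.0021, so compression steel does yield.
M_n = (A_s − A'_s) f_y (d − a/2) + A'_s f_y (d − d') = [1303260 × (675 − 75.56) + 288540 × (675 − 53)] × 10⁻⁶ = 781.23 + 179.47 = 960.70 kN·m.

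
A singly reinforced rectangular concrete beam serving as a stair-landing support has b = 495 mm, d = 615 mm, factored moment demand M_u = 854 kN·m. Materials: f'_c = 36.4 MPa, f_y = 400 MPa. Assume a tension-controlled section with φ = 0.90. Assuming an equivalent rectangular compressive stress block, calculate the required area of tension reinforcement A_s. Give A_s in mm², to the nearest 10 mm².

M_n = M_u/φ = 854/0.90 = 948.889 kN·m.
With M_n = 0.85 f'_c a b (d − a/2), solve the quadratic for a:
a = d − √(d² − 2M_n/(0.85 f'_c b)) = 615 − √(615² − 2 × 948.889×10⁶/(0.85 × 36.4 × 495)) = 110.71 mm.
A_s = 0.85 f'_c a b / f_y = 0.85 × 36.4 × 110.71 × 495 / 400 = 4238.9 mm².

A_s ≈ 4240 mm²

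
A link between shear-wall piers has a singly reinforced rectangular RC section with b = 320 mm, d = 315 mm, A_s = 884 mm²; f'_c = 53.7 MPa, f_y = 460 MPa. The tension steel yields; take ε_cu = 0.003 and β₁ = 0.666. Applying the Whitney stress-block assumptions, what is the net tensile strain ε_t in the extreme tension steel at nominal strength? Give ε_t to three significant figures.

a = A_s f_y/(0.85 f'_c b) = 27.84 mm.
β₁ = 0.666, so c = a/β₁ = 27.84/0.666 = 41.80 mm.
From the linear strain diagram with ε_cu = 0.003: ε_t = 0.003 (d − c)/c = 0.003 × (315 − 41.80)/41.80 = 0.0196.
Since ε_t ≥ 0.005, the section is tension-controlled.

ε_t ≈ 0.0196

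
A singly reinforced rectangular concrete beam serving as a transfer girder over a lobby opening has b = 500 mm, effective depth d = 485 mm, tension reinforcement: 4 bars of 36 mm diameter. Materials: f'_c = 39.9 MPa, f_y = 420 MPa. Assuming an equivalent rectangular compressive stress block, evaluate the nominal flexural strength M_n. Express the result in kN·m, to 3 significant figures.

M_n ≈ 743 kN·m

A_s = 4 × 1018 = 4072 mm².
T = A_s f_y = 4072 × 420 = 1710240 N = 1710.24 kN.
From C = T: a = T/(0.85 f'_c b) = 1710240/(0.85 × 39.9 × 500) = 100.85 mm.
M_n = T(d − a/2) = 1710.24 kN × (485 − 50.425) mm = 743.23 kN·m.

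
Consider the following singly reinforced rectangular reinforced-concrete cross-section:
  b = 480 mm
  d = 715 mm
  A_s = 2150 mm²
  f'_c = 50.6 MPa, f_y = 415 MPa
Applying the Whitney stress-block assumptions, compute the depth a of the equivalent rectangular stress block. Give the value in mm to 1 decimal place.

a ≈ 43.2 mm

T = A_s f_y = 2150 × 415 = 892250 N = 892.25 kN.
Setting C = 0.85 f'_c a b equal to T: a = 892250/(0.85 × 50.6 × 480) = 43.2 mm.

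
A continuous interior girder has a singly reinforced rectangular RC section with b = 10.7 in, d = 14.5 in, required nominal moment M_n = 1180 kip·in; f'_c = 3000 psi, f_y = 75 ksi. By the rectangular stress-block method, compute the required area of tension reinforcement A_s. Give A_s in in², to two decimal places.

From M_n = 0.85 f'_c a b (d − a/2):
a = d − √(d² − 2M_n/(0.85 f'_c b)) = 14.5 − √(14.5² − 2 × 1180/(0.85 × 3 × 10.7)) = 3.375 in.
A_s = 0.85 f'_c a b / f_y = 0.85 × 3 × 3.375 × 10.7 / 75 = 1.228 in².

A_s ≈ 1.23 in²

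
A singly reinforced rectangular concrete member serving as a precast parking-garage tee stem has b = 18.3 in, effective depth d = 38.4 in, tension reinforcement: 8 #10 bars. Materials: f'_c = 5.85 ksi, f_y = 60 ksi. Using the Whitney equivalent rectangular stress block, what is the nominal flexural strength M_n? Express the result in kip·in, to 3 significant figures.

A_s = 8 × 1.27 = 10.16 in².
T = A_s f_y = 10.16 × 60 = 609.6 kips.
a = T/(0.85 f'_c b) = 609.6/(0.85 × 5.85 × 18.3) = 6.699 in.
M_n = T(d − a/2) = 609.6 × (38.4 − 3.3495) = 21366.8 kip·in.

M_n ≈ 21400 kip·in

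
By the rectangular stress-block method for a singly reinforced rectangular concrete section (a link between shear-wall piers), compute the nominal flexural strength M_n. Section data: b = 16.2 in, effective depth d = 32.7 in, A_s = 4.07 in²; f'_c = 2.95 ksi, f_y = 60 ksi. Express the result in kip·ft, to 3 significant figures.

T = A_s f_y = 4.07 × 60 = 244.2 kips.
a = T/(0.85 f'_c b) = 244.2/(0.85 × 2.95 × 16.2) = 6.012 in.
M_n = T(d − a/2) = 244.2 × (32.7 − 3.006) = 7251.3 kip·in = 7251.3/12 = 604.28 kip·ft.

M_n ≈ 604 kip·ft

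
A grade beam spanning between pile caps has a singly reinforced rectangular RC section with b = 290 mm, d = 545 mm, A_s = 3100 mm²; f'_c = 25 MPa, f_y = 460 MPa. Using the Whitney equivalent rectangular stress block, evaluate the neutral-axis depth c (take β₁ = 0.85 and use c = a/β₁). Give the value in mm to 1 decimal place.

T = A_s f_y = 3100 × 460 = 1426000 N = 1426 kN.
Setting C = 0.85 f'_c a b equal to T: a = 1426000/(0.85 × 25 × 290) = 231.400 mm.
With β₁ = 0.85, c = a/β₁ = 231.400/0.85 = 272.2 mm.

c ≈ 272.2 mm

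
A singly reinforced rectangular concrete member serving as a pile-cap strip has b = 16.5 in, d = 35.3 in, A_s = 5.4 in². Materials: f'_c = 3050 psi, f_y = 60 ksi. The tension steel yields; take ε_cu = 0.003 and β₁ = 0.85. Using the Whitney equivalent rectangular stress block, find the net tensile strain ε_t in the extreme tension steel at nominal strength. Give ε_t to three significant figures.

a = A_s f_y/(0.85 f'_c b) = 7.574 in.
β₁ = 0.85, so c = a/β₁ = 7.574/0.85 = 8.911 in.
From the linear strain diagram with ε_cu = 0.003: ε_t = 0.003 (d − c)/c = 0.003 × (35.3 − 8.911)/8.911 = 0.00888.
Since ε_t ≥ 0.005, the section is tension-controlled.

ε_t ≈ 0.00888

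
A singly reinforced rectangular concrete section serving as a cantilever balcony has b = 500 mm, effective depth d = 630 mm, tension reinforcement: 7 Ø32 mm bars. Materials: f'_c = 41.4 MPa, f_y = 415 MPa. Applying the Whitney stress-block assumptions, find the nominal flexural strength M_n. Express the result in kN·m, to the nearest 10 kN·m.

A_s = 7 × 804 = 5628 mm².
T = A_s f_y = 5628 × 415 = 2335620 N = 2335.62 kN.
From C = T: a = T/(0.85 f'_c b) = 2335620/(0.85 × 41.4 × 500) = 132.74 mm.
M_n = T(d − a/2) = 2335.62 kN × (630 − 66.37) mm = 1316.43 kN·m.

M_n ≈ 1320 kN·m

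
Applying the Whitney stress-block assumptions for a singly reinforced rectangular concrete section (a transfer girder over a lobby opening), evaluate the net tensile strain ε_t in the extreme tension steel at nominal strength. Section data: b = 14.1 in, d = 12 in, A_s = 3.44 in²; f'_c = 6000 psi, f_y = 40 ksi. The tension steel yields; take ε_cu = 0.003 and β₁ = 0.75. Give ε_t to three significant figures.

ε_t ≈ 0.0111

a = A_s f_y/(0.85 f'_c b) = 1.914 in.
β₁ = 0.75, so c = a/β₁ = 1.914/0.75 = 2.552 in.
From the linear strain diagram with ε_cu = 0.003: ε_t = 0.003 (d − c)/c = 0.003 × (12 − 2.552)/2.552 = 0.0111.
Since ε_t ≥ 0.005, the section is tension-controlled.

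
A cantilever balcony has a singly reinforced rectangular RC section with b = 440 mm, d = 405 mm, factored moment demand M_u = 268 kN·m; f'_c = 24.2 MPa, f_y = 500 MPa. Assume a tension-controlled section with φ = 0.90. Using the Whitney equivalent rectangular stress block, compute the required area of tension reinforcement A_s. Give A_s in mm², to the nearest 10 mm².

M_n = M_u/φ = 268/0.90 = 297.778 kN·m.
With M_n = 0.85 f'_c a b (d − a/2), solve the quadratic for a:
a = d − √(d² − 2M_n/(0.85 f'_c b)) = 405 − √(405² − 2 × 297.778×10⁶/(0.85 × 24.2 × 440)) = 91.59 mm.
A_s = 0.85 f'_c a b / f_y = 0.85 × 24.2 × 91.59 × 440 / 500 = 1657.9 mm².

A_s ≈ 1660 mm²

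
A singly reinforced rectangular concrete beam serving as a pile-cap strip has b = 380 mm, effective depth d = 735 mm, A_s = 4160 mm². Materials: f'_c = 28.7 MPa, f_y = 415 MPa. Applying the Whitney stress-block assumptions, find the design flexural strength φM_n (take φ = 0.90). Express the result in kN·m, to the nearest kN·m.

φM_n ≈ 997 kN·m

T = A_s f_y = 4160 × 415 = 1726400 N = 1726.4 kN.
From C = T: a = T/(0.85 f'_c b) = 1726400/(0.85 × 28.7 × 380) = 186.23 mm.
M_n = T(d − a/2) = 1726.4 kN × (735 − 93.115) mm = 1108.15 kN·m.
φM_n = 0.90 × 1108.15 = 997.34 kN·m.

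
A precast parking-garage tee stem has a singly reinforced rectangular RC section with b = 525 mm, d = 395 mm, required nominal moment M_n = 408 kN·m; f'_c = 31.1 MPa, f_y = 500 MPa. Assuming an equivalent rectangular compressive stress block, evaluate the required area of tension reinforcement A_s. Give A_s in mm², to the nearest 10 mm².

A_s ≈ 2310 mm²

With M_n = 0.85 f'_c a b (d − a/2), solve the quadratic for a:
a = d − √(d² − 2M_n/(0.85 f'_c b)) = 395 − √(395² − 2 × 408×10⁶/(0.85 × 31.1 × 525)) = 83.19 mm.
A_s = 0.85 f'_c a b / f_y = 0.85 × 31.1 × 83.19 × 525 / 500 = 2309.1 mm².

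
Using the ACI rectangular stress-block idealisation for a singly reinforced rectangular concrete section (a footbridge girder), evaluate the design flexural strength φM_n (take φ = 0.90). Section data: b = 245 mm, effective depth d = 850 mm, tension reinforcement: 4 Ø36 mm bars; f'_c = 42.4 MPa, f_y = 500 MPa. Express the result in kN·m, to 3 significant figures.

φM_n ≈ 1350 kN·m

A_s = 4 × 1018 = 4072 mm².
T = A_s f_y = 4072 × 500 = 2036000 N = 2036 kN.
From C = T: a = T/(0.85 f'_c b) = 2036000/(0.85 × 42.4 × 245) = 230.58 mm.
M_n = T(d − a/2) = 2036 kN × (850 − 115.29) mm = 1495.87 kN·m.
φM_n = 0.90 × 1495.87 = 1346.28 kN·m.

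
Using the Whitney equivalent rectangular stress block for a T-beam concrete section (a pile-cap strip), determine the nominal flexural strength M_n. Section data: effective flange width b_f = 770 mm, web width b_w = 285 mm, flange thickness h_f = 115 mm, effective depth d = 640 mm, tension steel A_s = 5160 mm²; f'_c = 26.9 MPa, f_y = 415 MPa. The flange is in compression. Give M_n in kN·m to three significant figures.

M_n ≈ 1240 kN·m

Tension: T = A_s f_y = 5160 × 415 = 2141400 N.
Try a within the flange: a = T/(0.85 f'_c b_f) = 2141400/(0.85 × 26.9 × 770) = 121.63 mm.
a = 121.63 > h_f = 115 mm: the block extends into the web. Split into flange-overhang and web parts.
C_f = 0.85 f'_c (b_f − b_w) h_f = 0.85 × 26.9 × (770 − 285) × 115 = 1275295 N.
Remaining web compression depth: a_w = (T − C_f)/(0.85 f'_c b_w) = (2141400 − 1275295)/(0.85 × 26.9 × 285) = 132.91 mm.
M_n = C_f(d − h_f/2) + (T − C_f)(d − a_w/2) = 1275295 × (640 − 57.5) + 866105 × (640 − 66.455) = 742.86 + 496.75 = 1239.61 × 10⁶ N·mm.
M_n = 1239.61 kN·m.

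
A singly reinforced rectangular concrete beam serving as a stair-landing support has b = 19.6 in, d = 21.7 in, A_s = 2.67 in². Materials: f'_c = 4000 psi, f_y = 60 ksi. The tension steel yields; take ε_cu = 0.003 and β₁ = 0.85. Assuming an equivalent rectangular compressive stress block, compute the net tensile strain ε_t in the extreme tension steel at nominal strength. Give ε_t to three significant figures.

a = A_s f_y/(0.85 f'_c b) = 2.404 in.
β₁ = 0.85, so c = a/β₁ = 2.404/0.85 = 2.828 in.
From the linear strain diagram with ε_cu = 0.003: ε_t = 0.003 (d − c)/c = 0.003 × (21.7 − 2.828)/2.828 = 0.0200.
Since ε_t ≥ 0.005, the section is tension-controlled.

ε_t ≈ 0.0200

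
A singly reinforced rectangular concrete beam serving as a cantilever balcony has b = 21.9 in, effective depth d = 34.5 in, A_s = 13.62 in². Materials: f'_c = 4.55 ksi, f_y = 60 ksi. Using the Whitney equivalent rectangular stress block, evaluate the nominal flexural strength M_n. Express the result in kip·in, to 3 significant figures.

M_n ≈ 24300 kip·in

T = A_s f_y = 13.62 × 60 = 817.2 kips.
a = T/(0.85 f'_c b) = 817.2/(0.85 × 4.55 × 21.9) = 9.648 in.
M_n = T(d − a/2) = 817.2 × (34.5 − 4.824) = 24251.2 kip·in.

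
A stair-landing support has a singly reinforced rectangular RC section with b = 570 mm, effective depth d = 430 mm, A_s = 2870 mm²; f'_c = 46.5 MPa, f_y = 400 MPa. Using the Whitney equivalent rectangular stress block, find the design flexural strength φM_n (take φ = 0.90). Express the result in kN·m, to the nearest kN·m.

T = A_s f_y = 2870 × 400 = 1148000 N = 1148 kN.
From C = T: a = T/(0.85 f'_c b) = 1148000/(0.85 × 46.5 × 570) = 50.96 mm.
M_n = T(d − a/2) = 1148 kN × (430 − 25.48) mm = 464.39 kN·m.
φM_n = 0.90 × 464.39 = 417.95 kN·m.

φM_n ≈ 418 kN·m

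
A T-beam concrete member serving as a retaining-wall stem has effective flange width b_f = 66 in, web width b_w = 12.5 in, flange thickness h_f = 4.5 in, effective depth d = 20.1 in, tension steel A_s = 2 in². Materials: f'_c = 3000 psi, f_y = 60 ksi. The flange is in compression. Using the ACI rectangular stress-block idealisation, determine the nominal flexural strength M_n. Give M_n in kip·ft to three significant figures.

M_n ≈ 197 kip·ft

Tension: T = A_s f_y = 2 × 60 = 120 kips.
Try a within the flange: a = T/(0.85 f'_c b_f) = 120/(0.85 × 3 × 66) = 0.713 in.
Since a = 0.713 ≤ h_f = 4.5 in, the stress block lies entirely in the flange; analyse as a rectangular beam of width b_f.
M_n = T(d − a/2) = 120 × (20.1 − 0.3565) = 2369.2 kip·in.
M_n = 2369.2/12 = 197.43 kip·ft.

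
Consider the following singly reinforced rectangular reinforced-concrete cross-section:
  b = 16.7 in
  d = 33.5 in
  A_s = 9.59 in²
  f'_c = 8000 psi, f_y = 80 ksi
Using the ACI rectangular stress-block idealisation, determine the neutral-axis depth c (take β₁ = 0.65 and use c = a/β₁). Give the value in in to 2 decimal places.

c ≈ 10.39 in

T = A_s f_y = 9.59 × 80 = 767.2 kips.
a = T/(0.85 f'_c b) = 767.2/(0.85 × 8 × 16.7) = 6.7559 in.
With β₁ = 0.65, c = a/β₁ = 6.7559/0.65 = 10.39 in.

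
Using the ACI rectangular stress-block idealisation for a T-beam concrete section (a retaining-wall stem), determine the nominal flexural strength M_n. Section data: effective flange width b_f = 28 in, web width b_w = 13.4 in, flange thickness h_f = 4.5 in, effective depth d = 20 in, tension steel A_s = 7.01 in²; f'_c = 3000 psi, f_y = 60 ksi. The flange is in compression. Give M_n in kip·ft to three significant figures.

Tension: T = A_s f_y = 7.01 × 60 = 420.6 kips.
Try a within the flange: a = T/(0.85 f'_c b_f) = 420.6/(0.85 × 3 × 28) = 5.891 in.
a = 5.891 > h_f = 4.5 in: the block extends into the web. Split into flange-overhang and web parts.
C_f = 0.85 f'_c (b_f − b_w) h_f = 0.85 × 3 × (28 − 13.4) × 4.5 = 167.5 kips.
Remaining web compression depth: a_w = (T − C_f)/(0.85 f'_c b_w) = (420.6 − 167.5)/(0.85 × 3 × 13.4) = 7.407 in.
M_n = C_f(d − h_f/2) + (T − C_f)(d − a_w/2) = 167.5 × (20 − 2.25) + 253.1 × (20 − 3.7035) = 2973.1 + 4124.6 = 7097.7 kip·in.
M_n = 7097.7/12 = 591.48 kip·ft.

M_n ≈ 591 kip·ft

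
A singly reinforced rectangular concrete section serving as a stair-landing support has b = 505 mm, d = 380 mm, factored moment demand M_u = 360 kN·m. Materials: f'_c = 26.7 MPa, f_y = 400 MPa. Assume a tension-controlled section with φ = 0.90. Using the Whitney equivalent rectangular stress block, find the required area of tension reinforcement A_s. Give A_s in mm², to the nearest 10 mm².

A_s ≈ 3060 mm²

M_n = M_u/φ = 360/0.90 = 400 kN·m.
With M_n = 0.85 f'_c a b (d − a/2), solve the quadratic for a:
a = d − √(d² − 2M_n/(0.85 f'_c b)) = 380 − √(380² − 2 × 400×10⁶/(0.85 × 26.7 × 505)) = 106.87 mm.
A_s = 0.85 f'_c a b / f_y = 0.85 × 26.7 × 106.87 × 505 / 400 = 3062.1 mm².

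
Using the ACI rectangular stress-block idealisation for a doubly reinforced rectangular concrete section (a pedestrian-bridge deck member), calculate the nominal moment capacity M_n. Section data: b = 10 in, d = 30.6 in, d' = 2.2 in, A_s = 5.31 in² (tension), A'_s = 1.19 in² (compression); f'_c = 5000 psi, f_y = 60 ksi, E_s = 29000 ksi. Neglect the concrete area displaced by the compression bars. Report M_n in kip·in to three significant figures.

M_n ≈ 8870 kip·in

Assume both steels yield.
a = (A_s − A'_s) f_y/(0.85 f'_c b) = (5.31 − 1.19) × 60/(0.85 × 5 × 10) = 5.816 in.
c = a/β₁ = 5.816/0.8 = 7.270 in; ε'_s = 0.003(c − d')/c = 0.0021 ≥ ε_y = 0.0021, so the compression steel yields.
M_n = (A_s − A'_s) f_y (d − a/2) + A'_s f_y (d − d') = 247.2 × (30.6 − 2.908) + 71.4 × (30.6 − 2.2) = 6845.5 + 2027.8 = 8873.3 kip·in.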